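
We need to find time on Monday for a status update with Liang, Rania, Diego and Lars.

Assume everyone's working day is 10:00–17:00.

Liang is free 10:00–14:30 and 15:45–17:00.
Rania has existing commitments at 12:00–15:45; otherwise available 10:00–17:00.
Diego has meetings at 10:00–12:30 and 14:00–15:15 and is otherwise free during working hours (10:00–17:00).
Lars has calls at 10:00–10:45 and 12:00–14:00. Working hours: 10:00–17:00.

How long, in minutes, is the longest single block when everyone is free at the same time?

75 minutes

Rania free within 10:00–17:00: 10:00–12:00, 15:45–17:00.
Diego free within 10:00–17:00: 12:30–14:00, 15:15–17:00.
Lars free within 10:00–17:00: 10:45–12:00, 14:00–17:00.
Liang ∩ Rania: 10:00–12:00, 15:45–17:00.
Liang ∩ Rania ∩ Diego: 15:45–17:00.
Liang ∩ Rania ∩ Diego ∩ Lars: 15:45–17:00.
Single common window of 75 minutes.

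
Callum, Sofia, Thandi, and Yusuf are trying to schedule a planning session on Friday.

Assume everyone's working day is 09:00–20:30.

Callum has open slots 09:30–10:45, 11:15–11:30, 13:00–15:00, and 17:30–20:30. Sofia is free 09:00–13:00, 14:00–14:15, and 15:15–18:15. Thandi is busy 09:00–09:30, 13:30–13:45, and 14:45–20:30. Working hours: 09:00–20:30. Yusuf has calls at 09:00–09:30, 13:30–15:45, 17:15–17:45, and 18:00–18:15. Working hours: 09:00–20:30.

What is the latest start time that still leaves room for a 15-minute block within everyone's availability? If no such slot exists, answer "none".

Thandi free within 09:00–20:30: 09:30–13:30, 13:45–14:45.
Yusuf free within 09:00–20:30: 09:30–13:30, 15:45–17:15, 17:45–18:00, 18:15–20:30.
Callum ∩ Sofia: 09:30–10:45, 11:15–11:30, 14:00–14:15, 17:30–18:15.
Callum ∩ Sofia ∩ Thandi: 09:30–10:45, 11:15–11:30, 14:00–14:15.
Callum ∩ Sofia ∩ Thandi ∩ Yusuf: 09:30–10:45, 11:15–11:30.
Windows ≥ 15 min: 09:30–10:45, 11:15–11:30.
Latest start in the last window 11:15–11:30 is 11:30 − 15 min = 11:15.

11:15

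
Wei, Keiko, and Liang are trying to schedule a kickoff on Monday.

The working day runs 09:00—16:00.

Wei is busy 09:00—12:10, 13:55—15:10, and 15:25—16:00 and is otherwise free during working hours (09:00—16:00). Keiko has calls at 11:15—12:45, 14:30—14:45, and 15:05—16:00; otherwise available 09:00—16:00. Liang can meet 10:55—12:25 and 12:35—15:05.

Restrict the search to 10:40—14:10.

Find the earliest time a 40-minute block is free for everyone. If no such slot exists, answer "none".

Wei free within 09:00–16:00: 12:10–13:55, 15:10–15:25.
Keiko free within 09:00–16:00: 09:00–11:15, 12:45–14:30, 14:45–15:05.
Wei ∩ Keiko: 12:45–13:55.
Wei ∩ Keiko ∩ Liang: 12:45–13:55.
Restricted to 10:40–14:10: 12:45–13:55.
Windows ≥ 40 min: 12:45–13:55.
Earliest such window starts at 12:45.

12:45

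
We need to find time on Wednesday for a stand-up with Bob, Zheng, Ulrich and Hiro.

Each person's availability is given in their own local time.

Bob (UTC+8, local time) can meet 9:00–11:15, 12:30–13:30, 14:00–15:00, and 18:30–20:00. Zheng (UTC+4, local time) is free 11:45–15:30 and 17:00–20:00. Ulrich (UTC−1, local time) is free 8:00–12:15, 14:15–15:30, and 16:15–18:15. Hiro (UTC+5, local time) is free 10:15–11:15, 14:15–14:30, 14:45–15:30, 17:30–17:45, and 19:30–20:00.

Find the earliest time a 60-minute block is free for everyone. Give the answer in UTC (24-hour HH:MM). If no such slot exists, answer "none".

Bob → UTC: 01:00–03:15, 04:30–05:30, 06:00–07:00, 10:30–12:00.
Zheng → UTC: 07:45–11:30, 13:00–16:00.
Ulrich → UTC: 09:00–13:15, 15:15–16:30, 17:15–19:15.
Hiro → UTC: 05:15–06:15, 09:15–09:30, 09:45–10:30, 12:30–12:45, 14:30–15:00.
Bob ∩ Zheng: 10:30–11:30.
Bob ∩ Zheng ∩ Ulrich: 10:30–11:30.
Bob ∩ Zheng ∩ Ulrich ∩ Hiro: (none).
Windows ≥ 60 min: (none).

none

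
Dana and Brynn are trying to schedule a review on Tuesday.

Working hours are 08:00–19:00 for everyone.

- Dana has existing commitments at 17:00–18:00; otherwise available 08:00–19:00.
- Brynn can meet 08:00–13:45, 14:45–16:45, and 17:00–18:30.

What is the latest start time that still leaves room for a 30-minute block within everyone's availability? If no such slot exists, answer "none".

18:00

Dana free within 08:00–19:00: 08:00–17:00, 18:00–19:00.
Dana ∩ Brynn: 08:00–13:45, 14:45–16:45, 18:00–18:30.
Windows ≥ 30 min: 08:00–13:45, 14:45–16:45, 18:00–18:30.
Latest start in the last window 18:00–18:30 is 18:30 − 30 min = 18:00.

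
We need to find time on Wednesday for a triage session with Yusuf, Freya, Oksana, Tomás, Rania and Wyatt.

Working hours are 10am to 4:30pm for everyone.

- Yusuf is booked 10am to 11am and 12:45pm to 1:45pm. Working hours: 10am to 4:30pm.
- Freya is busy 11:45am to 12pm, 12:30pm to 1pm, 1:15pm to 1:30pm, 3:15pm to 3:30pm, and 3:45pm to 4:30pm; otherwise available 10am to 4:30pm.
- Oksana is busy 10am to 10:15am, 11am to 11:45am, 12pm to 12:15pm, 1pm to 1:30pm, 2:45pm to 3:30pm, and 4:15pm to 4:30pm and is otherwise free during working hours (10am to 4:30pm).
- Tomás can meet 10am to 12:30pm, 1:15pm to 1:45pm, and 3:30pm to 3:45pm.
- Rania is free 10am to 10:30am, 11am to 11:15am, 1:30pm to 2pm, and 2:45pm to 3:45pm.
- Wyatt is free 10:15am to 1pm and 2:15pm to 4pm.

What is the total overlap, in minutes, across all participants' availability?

Yusuf free within 10:00–16:30: 11:00–12:45, 13:45–16:30.
Freya free within 10:00–16:30: 10:00–11:45, 12:00–12:30, 13:00–13:15, 13:30–15:15, 15:30–15:45.
Oksana free within 10:00–16:30: 10:15–11:00, 11:45–12:00, 12:15–13:00, 13:30–14:45, 15:30–16:15.
Yusuf ∩ Freya: 11:00–11:45, 12:00–12:30, 13:45–15:15, 15:30–15:45.
Yusuf ∩ Freya ∩ Oksana: 12:15–12:30, 13:45–14:45, 15:30–15:45.
Yusuf ∩ Freya ∩ Oksana ∩ Tomás: 12:15–12:30, 15:30–15:45.
Yusuf ∩ Freya ∩ Oksana ∩ Tomás ∩ Rania: 15:30–15:45.
Yusuf ∩ Freya ∩ Oksana ∩ Tomás ∩ Rania ∩ Wyatt: 15:30–15:45.
Total common minutes: 15.

15 minutes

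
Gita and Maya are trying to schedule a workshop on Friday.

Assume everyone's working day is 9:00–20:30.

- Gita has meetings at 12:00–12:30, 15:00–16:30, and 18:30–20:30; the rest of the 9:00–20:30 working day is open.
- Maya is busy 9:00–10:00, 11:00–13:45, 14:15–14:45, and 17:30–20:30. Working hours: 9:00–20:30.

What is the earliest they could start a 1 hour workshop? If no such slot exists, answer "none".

Gita free within 09:00–20:30: 09:00–12:00, 12:30–15:00, 16:30–18:30.
Maya free within 09:00–20:30: 10:00–11:00, 13:45–14:15, 14:45–17:30.
Gita ∩ Maya: 10:00–11:00, 13:45–14:15, 14:45–15:00, 16:30–17:30.
Windows ≥ 60 min: 10:00–11:00, 16:30–17:30.
Earliest such window starts at 10:00.

10:00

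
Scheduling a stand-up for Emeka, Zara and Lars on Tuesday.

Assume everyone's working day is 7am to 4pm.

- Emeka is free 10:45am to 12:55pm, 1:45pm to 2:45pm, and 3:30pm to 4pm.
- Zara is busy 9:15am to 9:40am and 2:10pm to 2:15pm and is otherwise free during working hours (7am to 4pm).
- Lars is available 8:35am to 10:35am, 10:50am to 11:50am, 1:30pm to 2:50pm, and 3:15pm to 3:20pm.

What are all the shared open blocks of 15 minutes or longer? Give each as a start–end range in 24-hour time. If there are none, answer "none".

10:50–11:50, 13:45–14:10, 14:15–14:45

Zara free within 07:00–16:00: 07:00–09:15, 09:40–14:10, 14:15–16:00.
Emeka ∩ Zara: 10:45–12:55, 13:45–14:10, 14:15–14:45, 15:30–16:00.
Emeka ∩ Zara ∩ Lars: 10:50–11:50, 13:45–14:10, 14:15–14:45.
Windows ≥ 15 min: 10:50–11:50, 13:45–14:10, 14:15–14:45.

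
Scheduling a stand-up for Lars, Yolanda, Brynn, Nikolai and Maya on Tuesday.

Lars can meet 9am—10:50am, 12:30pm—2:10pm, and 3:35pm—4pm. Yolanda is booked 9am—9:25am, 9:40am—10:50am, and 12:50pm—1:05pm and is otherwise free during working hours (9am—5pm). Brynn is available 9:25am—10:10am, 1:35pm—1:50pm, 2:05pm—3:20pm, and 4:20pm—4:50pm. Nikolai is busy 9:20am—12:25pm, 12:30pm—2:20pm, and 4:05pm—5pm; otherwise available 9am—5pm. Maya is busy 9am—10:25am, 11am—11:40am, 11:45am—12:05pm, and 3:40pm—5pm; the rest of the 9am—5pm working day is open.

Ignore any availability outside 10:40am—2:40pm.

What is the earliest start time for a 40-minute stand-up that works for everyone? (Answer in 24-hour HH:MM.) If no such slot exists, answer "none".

Yolanda free within 09:00–17:00: 09:25–09:40, 10:50–12:50, 13:05–17:00.
Nikolai free within 09:00–17:00: 09:00–09:20, 12:25–12:30, 14:20–16:05.
Maya free within 09:00–17:00: 10:25–11:00, 11:40–11:45, 12:05–15:40.
Lars ∩ Yolanda: 09:25–09:40, 12:30–12:50, 13:05–14:10, 15:35–16:00.
Lars ∩ Yolanda ∩ Brynn: 09:25–09:40, 13:35–13:50, 14:05–14:10.
Lars ∩ Yolanda ∩ Brynn ∩ Nikolai: (none).
Lars ∩ Yolanda ∩ Brynn ∩ Nikolai ∩ Maya: (none).
Restricted to 10:40–14:40: (none).
Windows ≥ 40 min: (none).

none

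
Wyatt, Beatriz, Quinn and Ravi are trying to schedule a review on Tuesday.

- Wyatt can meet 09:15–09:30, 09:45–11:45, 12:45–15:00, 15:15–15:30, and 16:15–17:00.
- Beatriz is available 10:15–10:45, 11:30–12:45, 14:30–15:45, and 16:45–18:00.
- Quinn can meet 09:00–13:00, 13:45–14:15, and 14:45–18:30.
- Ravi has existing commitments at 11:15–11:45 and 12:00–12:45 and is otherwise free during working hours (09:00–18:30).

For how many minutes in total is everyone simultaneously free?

75 minutes

Ravi free within 09:00–18:30: 09:00–11:15, 11:45–12:00, 12:45–18:30.
Wyatt ∩ Beatriz: 10:15–10:45, 11:30–11:45, 14:30–15:00, 15:15–15:30, 16:45–17:00.
Wyatt ∩ Beatriz ∩ Quinn: 10:15–10:45, 11:30–11:45, 14:45–15:00, 15:15–15:30, 16:45–17:00.
Wyatt ∩ Beatriz ∩ Quinn ∩ Ravi: 10:15–10:45, 14:45–15:00, 15:15–15:30, 16:45–17:00.
Total common minutes: 30 + 15 + 15 + 15 = 75.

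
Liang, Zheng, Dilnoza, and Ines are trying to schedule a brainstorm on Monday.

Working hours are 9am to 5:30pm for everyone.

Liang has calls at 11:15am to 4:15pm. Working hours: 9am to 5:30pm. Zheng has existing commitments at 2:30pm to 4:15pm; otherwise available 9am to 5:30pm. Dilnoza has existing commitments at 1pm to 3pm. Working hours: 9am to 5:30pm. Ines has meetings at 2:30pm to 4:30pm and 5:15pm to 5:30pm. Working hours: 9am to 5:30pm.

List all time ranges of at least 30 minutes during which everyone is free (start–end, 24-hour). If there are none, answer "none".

Liang free within 09:00–17:30: 09:00–11:15, 16:15–17:30.
Zheng free within 09:00–17:30: 09:00–14:30, 16:15–17:30.
Dilnoza free within 09:00–17:30: 09:00–13:00, 15:00–17:30.
Ines free within 09:00–17:30: 09:00–14:30, 16:30–17:15.
Liang ∩ Zheng: 09:00–11:15, 16:15–17:30.
Liang ∩ Zheng ∩ Dilnoza: 09:00–11:15, 16:15–17:30.
Liang ∩ Zheng ∩ Dilnoza ∩ Ines: 09:00–11:15, 16:30–17:15.
Windows ≥ 30 min: 09:00–11:15, 16:30–17:15.

09:00–11:15, 16:30–17:15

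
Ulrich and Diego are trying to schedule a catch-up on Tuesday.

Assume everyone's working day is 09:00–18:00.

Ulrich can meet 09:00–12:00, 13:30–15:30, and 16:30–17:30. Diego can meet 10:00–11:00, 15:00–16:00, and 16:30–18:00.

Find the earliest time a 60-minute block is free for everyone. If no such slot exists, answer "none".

Ulrich ∩ Diego: 10:00–11:00, 15:00–15:30, 16:30–17:30.
Windows ≥ 60 min: 10:00–11:00, 16:30–17:30.
Earliest such window starts at 10:00.

10:00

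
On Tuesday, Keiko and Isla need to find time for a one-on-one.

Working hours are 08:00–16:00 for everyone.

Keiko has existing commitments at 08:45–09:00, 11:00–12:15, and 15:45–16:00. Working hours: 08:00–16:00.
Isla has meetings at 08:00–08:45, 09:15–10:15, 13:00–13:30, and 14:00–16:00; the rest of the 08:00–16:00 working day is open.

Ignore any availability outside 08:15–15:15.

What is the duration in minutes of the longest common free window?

Keiko free within 08:00–16:00: 08:00–08:45, 09:00–11:00, 12:15–15:45.
Isla free within 08:00–16:00: 08:45–09:15, 10:15–13:00, 13:30–14:00.
Keiko ∩ Isla: 09:00–09:15, 10:15–11:00, 12:15–13:00, 13:30–14:00.
Restricted to 08:15–15:15: 09:00–09:15, 10:15–11:00, 12:15–13:00, 13:30–14:00.
Common window lengths: 15, 45, 45, 30 min; longest is 45.

45 minutes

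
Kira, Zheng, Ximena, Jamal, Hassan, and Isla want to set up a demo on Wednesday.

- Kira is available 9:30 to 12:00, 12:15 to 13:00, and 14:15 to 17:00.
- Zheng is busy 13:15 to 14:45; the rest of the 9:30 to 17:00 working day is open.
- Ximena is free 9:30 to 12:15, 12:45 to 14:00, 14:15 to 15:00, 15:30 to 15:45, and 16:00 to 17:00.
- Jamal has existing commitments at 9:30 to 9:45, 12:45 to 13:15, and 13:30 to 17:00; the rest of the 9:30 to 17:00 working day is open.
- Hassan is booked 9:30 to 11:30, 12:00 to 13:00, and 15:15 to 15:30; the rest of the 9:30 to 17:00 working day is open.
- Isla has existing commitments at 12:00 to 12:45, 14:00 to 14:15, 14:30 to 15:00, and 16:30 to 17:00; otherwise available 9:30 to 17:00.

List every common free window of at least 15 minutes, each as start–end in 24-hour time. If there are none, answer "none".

Zheng free within 09:30–17:00: 09:30–13:15, 14:45–17:00.
Jamal free within 09:30–17:00: 09:45–12:45, 13:15–13:30.
Hassan free within 09:30–17:00: 11:30–12:00, 13:00–15:15, 15:30–17:00.
Isla free within 09:30–17:00: 09:30–12:00, 12:45–14:00, 14:15–14:30, 15:00–16:30.
Kira ∩ Zheng: 09:30–12:00, 12:15–13:00, 14:45–17:00.
Kira ∩ Zheng ∩ Ximena: 09:30–12:00, 12:45–13:00, 14:45–15:00, 15:30–15:45, 16:00–17:00.
Kira ∩ Zheng ∩ Ximena ∩ Jamal: 09:45–12:00.
Kira ∩ Zheng ∩ Ximena ∩ Jamal ∩ Hassan: 11:30–12:00.
Kira ∩ Zheng ∩ Ximena ∩ Jamal ∩ Hassan ∩ Isla: 11:30–12:00.
Windows ≥ 15 min: 11:30–12:00.

11:30–12:00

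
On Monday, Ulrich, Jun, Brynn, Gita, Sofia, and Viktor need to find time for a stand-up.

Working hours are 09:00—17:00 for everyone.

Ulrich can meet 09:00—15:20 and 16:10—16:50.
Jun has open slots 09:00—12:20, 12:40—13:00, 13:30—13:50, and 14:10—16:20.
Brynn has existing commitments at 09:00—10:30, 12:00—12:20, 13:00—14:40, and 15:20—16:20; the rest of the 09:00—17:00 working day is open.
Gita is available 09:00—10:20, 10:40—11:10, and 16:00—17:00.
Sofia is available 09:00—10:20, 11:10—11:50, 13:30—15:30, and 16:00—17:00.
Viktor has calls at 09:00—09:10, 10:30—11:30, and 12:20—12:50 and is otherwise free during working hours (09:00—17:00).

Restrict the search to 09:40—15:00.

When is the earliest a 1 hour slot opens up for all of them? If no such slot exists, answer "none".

none

Brynn free within 09:00–17:00: 10:30–12:00, 12:20–13:00, 14:40–15:20, 16:20–17:00.
Viktor free within 09:00–17:00: 09:10–10:30, 11:30–12:20, 12:50–17:00.
Ulrich ∩ Jun: 09:00–12:20, 12:40–13:00, 13:30–13:50, 14:10–15:20, 16:10–16:20.
Ulrich ∩ Jun ∩ Brynn: 10:30–12:00, 12:40–13:00, 14:40–15:20.
Ulrich ∩ Jun ∩ Brynn ∩ Gita: 10:40–11:10.
Ulrich ∩ Jun ∩ Brynn ∩ Gita ∩ Sofia: (none).
Ulrich ∩ Jun ∩ Brynn ∩ Gita ∩ Sofia ∩ Viktor: (none).
Restricted to 09:40–15:00: (none).
Windows ≥ 60 min: (none).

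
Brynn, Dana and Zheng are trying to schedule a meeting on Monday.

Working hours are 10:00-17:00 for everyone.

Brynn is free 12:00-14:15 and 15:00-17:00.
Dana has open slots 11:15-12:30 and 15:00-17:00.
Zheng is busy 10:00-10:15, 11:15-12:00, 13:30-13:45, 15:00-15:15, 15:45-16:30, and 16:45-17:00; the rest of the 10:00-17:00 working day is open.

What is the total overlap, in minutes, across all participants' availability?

Zheng free within 10:00–17:00: 10:15–11:15, 12:00–13:30, 13:45–15:00, 15:15–15:45, 16:30–16:45.
Brynn ∩ Dana: 12:00–12:30, 15:00–17:00.
Brynn ∩ Dana ∩ Zheng: 12:00–12:30, 15:15–15:45, 16:30–16:45.
Total common minutes: 30 + 30 + 15 = 75.

75 minutes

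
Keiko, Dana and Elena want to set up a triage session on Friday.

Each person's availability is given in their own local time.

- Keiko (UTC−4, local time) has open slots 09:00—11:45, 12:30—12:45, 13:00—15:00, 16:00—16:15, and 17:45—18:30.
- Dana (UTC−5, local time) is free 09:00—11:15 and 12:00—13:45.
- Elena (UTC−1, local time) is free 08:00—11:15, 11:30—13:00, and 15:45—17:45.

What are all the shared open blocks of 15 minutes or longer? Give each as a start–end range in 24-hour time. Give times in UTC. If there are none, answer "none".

17:00–18:45

Keiko → UTC: 13:00–15:45, 16:30–16:45, 17:00–19:00, 20:00–20:15, 21:45–22:30.
Dana → UTC: 14:00–16:15, 17:00–18:45.
Elena → UTC: 09:00–12:15, 12:30–14:00, 16:45–18:45.
Keiko ∩ Dana: 14:00–15:45, 17:00–18:45.
Keiko ∩ Dana ∩ Elena: 17:00–18:45.
Windows ≥ 15 min: 17:00–18:45.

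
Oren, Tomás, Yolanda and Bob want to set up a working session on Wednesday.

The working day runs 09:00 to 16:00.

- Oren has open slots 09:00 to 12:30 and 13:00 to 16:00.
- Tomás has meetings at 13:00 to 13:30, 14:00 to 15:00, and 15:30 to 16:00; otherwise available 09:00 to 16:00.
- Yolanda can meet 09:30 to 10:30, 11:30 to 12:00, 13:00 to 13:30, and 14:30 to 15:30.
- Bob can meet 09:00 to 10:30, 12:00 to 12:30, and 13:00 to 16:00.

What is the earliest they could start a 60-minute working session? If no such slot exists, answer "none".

09:30

Tomás free within 09:00–16:00: 09:00–13:00, 13:30–14:00, 15:00–15:30.
Oren ∩ Tomás: 09:00–12:30, 13:30–14:00, 15:00–15:30.
Oren ∩ Tomás ∩ Yolanda: 09:30–10:30, 11:30–12:00, 15:00–15:30.
Oren ∩ Tomás ∩ Yolanda ∩ Bob: 09:30–10:30, 15:00–15:30.
Windows ≥ 60 min: 09:30–10:30.
Earliest such window starts at 09:30.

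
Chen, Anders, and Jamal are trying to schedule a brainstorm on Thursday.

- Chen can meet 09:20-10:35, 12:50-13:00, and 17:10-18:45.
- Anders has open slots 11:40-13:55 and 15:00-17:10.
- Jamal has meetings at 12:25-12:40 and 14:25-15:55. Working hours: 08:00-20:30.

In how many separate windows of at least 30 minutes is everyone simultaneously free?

Jamal free within 08:00–20:30: 08:00–12:25, 12:40–14:25, 15:55–20:30.
Chen ∩ Anders: 12:50–13:00.
Chen ∩ Anders ∩ Jamal: 12:50–13:00.
Windows ≥ 30 min: (none).
That's 0 windows.

0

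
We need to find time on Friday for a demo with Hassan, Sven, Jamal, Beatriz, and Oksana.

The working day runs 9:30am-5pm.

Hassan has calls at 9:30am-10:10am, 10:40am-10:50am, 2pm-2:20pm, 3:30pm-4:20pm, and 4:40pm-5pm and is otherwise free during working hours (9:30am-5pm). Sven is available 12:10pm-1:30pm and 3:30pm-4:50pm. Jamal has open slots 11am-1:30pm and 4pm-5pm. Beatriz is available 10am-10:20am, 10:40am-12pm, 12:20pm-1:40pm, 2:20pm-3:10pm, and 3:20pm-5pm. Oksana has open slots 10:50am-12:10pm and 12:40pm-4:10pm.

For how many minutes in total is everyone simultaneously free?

Hassan free within 09:30–17:00: 10:10–10:40, 10:50–14:00, 14:20–15:30, 16:20–16:40.
Hassan ∩ Sven: 12:10–13:30, 16:20–16:40.
Hassan ∩ Sven ∩ Jamal: 12:10–13:30, 16:20–16:40.
Hassan ∩ Sven ∩ Jamal ∩ Beatriz: 12:20–13:30, 16:20–16:40.
Hassan ∩ Sven ∩ Jamal ∩ Beatriz ∩ Oksana: 12:40–13:30.
Total common minutes: 50.

50 minutes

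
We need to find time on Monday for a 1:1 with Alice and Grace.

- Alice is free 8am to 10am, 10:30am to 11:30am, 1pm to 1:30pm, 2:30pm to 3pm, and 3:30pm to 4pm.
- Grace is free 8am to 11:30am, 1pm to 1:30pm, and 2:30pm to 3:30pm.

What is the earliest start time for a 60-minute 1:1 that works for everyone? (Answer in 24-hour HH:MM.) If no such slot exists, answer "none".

Alice ∩ Grace: 08:00–10:00, 10:30–11:30, 13:00–13:30, 14:30–15:00.
Windows ≥ 60 min: 08:00–10:00, 10:30–11:30.
Earliest such window starts at 08:00.

08:00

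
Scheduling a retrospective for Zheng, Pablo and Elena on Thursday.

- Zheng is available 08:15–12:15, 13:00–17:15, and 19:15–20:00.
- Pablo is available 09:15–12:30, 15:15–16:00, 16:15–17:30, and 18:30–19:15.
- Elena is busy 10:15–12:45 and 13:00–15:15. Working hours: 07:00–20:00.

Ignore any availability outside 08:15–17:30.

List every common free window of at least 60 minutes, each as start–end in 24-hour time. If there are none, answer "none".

Elena free within 07:00–20:00: 07:00–10:15, 12:45–13:00, 15:15–20:00.
Zheng ∩ Pablo: 09:15–12:15, 15:15–16:00, 16:15–17:15.
Zheng ∩ Pablo ∩ Elena: 09:15–10:15, 15:15–16:00, 16:15–17:15.
Restricted to 08:15–17:30: 09:15–10:15, 15:15–16:00, 16:15–17:15.
Windows ≥ 60 min: 09:15–10:15, 16:15–17:15.

09:15–10:15, 16:15–17:15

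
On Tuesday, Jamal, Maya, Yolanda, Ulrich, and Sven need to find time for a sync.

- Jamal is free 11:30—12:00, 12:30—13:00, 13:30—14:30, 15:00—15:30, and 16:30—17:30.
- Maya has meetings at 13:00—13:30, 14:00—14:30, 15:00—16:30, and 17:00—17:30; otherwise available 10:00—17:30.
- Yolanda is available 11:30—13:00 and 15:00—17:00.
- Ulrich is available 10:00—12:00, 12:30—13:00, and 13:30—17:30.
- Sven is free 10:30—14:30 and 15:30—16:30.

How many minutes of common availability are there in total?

60 minutes

Maya free within 10:00–17:30: 10:00–13:00, 13:30–14:00, 14:30–15:00, 16:30–17:00.
Jamal ∩ Maya: 11:30–12:00, 12:30–13:00, 13:30–14:00, 16:30–17:00.
Jamal ∩ Maya ∩ Yolanda: 11:30–12:00, 12:30–13:00, 16:30–17:00.
Jamal ∩ Maya ∩ Yolanda ∩ Ulrich: 11:30–12:00, 12:30–13:00, 16:30–17:00.
Jamal ∩ Maya ∩ Yolanda ∩ Ulrich ∩ Sven: 11:30–12:00, 12:30–13:00.
Total common minutes: 30 + 30 = 60.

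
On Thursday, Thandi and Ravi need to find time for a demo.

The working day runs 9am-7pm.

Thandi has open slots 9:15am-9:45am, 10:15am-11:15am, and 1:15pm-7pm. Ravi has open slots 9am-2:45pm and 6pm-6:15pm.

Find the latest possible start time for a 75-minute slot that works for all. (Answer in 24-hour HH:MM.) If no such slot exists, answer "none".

Thandi ∩ Ravi: 09:15–09:45, 10:15–11:15, 13:15–14:45, 18:00–18:15.
Windows ≥ 75 min: 13:15–14:45.
Latest start in the last window 13:15–14:45 is 14:45 − 75 min = 13:30.

13:30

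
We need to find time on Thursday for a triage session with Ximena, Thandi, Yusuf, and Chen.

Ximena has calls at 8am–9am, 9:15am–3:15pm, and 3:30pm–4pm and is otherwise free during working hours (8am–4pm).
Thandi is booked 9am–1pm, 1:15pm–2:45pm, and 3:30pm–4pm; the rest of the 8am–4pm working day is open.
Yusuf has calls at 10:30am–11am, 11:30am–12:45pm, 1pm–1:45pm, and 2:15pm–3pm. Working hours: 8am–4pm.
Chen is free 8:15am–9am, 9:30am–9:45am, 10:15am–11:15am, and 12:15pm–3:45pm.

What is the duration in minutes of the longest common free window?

Ximena free within 08:00–16:00: 09:00–09:15, 15:15–15:30.
Thandi free within 08:00–16:00: 08:00–09:00, 13:00–13:15, 14:45–15:30.
Yusuf free within 08:00–16:00: 08:00–10:30, 11:00–11:30, 12:45–13:00, 13:45–14:15, 15:00–16:00.
Ximena ∩ Thandi: 15:15–15:30.
Ximena ∩ Thandi ∩ Yusuf: 15:15–15:30.
Ximena ∩ Thandi ∩ Yusuf ∩ Chen: 15:15–15:30.
Single common window of 15 minutes.

15 minutes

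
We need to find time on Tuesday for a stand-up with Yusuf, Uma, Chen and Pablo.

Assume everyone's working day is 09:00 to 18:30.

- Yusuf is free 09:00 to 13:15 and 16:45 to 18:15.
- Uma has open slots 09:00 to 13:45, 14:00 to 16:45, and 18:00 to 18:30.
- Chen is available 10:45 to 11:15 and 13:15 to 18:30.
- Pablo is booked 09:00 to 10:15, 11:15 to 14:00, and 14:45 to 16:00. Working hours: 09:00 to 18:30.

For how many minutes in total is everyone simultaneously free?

45 minutes

Pablo free within 09:00–18:30: 10:15–11:15, 14:00–14:45, 16:00–18:30.
Yusuf ∩ Uma: 09:00–13:15, 18:00–18:15.
Yusuf ∩ Uma ∩ Chen: 10:45–11:15, 18:00–18:15.
Yusuf ∩ Uma ∩ Chen ∩ Pablo: 10:45–11:15, 18:00–18:15.
Total common minutes: 30 + 15 = 45.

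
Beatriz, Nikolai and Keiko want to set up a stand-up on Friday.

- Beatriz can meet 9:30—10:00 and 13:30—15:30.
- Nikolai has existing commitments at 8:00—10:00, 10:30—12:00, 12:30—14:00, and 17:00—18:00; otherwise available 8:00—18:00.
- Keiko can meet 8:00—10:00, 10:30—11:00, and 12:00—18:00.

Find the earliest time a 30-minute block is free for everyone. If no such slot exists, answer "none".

Nikolai free within 08:00–18:00: 10:00–10:30, 12:00–12:30, 14:00–17:00.
Beatriz ∩ Nikolai: 14:00–15:30.
Beatriz ∩ Nikolai ∩ Keiko: 14:00–15:30.
Windows ≥ 30 min: 14:00–15:30.
Earliest such window starts at 14:00.

14:00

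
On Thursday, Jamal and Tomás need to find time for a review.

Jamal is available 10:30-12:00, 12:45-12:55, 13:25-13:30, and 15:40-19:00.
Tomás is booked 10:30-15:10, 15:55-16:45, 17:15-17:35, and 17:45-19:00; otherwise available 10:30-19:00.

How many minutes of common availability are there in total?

Tomás free within 10:30–19:00: 15:10–15:55, 16:45–17:15, 17:35–17:45.
Jamal ∩ Tomás: 15:40–15:55, 16:45–17:15, 17:35–17:45.
Total common minutes: 15 + 30 + 10 = 55.

55 minutes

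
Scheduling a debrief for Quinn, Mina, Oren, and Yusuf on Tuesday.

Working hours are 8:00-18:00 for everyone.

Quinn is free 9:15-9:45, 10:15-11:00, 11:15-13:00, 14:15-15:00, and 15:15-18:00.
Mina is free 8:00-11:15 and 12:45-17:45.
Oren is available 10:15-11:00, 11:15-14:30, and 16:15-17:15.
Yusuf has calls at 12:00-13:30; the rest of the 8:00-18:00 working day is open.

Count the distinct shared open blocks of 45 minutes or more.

2

Yusuf free within 08:00–18:00: 08:00–12:00, 13:30–18:00.
Quinn ∩ Mina: 09:15–09:45, 10:15–11:00, 12:45–13:00, 14:15–15:00, 15:15–17:45.
Quinn ∩ Mina ∩ Oren: 10:15–11:00, 12:45–13:00, 14:15–14:30, 16:15–17:15.
Quinn ∩ Mina ∩ Oren ∩ Yusuf: 10:15–11:00, 14:15–14:30, 16:15–17:15.
Windows ≥ 45 min: 10:15–11:00, 16:15–17:15.
That's 2 windows.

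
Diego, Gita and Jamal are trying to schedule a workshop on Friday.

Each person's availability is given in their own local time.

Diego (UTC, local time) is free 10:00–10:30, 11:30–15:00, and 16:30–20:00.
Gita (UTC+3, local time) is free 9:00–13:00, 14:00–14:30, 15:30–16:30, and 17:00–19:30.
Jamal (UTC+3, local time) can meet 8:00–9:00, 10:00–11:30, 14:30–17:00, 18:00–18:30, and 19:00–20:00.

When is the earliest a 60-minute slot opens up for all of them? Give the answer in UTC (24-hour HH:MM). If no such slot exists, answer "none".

Diego → UTC: 10:00–10:30, 11:30–15:00, 16:30–20:00.
Gita → UTC: 06:00–10:00, 11:00–11:30, 12:30–13:30, 14:00–16:30.
Jamal → UTC: 05:00–06:00, 07:00–08:30, 11:30–14:00, 15:00–15:30, 16:00–17:00.
Diego ∩ Gita: 12:30–13:30, 14:00–15:00.
Diego ∩ Gita ∩ Jamal: 12:30–13:30.
Windows ≥ 60 min: 12:30–13:30.
Earliest such window starts at 12:30.

12:30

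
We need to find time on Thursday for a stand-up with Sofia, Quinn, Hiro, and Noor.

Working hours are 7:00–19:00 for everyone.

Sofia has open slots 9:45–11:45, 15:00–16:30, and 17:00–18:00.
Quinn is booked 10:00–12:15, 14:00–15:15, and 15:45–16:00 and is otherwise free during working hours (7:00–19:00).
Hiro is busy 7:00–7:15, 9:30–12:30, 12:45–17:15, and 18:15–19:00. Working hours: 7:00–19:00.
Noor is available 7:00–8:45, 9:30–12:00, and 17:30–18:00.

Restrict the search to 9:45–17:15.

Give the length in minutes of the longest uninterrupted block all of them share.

0 minutes

Quinn free within 07:00–19:00: 07:00–10:00, 12:15–14:00, 15:15–15:45, 16:00–19:00.
Hiro free within 07:00–19:00: 07:15–09:30, 12:30–12:45, 17:15–18:15.
Sofia ∩ Quinn: 09:45–10:00, 15:15–15:45, 16:00–16:30, 17:00–18:00.
Sofia ∩ Quinn ∩ Hiro: 17:15–18:00.
Sofia ∩ Quinn ∩ Hiro ∩ Noor: 17:30–18:00.
Restricted to 09:45–17:15: (none).
No common window.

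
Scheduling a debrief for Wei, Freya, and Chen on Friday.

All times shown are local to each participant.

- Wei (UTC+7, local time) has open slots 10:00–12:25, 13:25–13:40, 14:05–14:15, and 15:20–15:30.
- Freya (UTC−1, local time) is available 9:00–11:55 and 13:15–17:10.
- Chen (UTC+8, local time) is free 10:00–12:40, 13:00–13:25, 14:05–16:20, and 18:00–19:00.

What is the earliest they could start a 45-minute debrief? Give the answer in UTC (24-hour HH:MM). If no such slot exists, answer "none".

none

Wei → UTC: 03:00–05:25, 06:25–06:40, 07:05–07:15, 08:20–08:30.
Freya → UTC: 10:00–12:55, 14:15–18:10.
Chen → UTC: 02:00–04:40, 05:00–05:25, 06:05–08:20, 10:00–11:00.
Wei ∩ Freya: (none).
Wei ∩ Freya ∩ Chen: (none).
Windows ≥ 45 min: (none).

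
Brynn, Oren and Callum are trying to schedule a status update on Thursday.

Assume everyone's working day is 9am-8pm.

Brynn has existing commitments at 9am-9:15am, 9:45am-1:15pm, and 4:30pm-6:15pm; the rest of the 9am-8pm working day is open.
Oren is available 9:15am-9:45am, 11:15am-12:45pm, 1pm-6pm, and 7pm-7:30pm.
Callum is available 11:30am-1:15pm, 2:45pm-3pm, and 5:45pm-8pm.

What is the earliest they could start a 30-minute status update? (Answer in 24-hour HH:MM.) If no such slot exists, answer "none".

Brynn free within 09:00–20:00: 09:15–09:45, 13:15–16:30, 18:15–20:00.
Brynn ∩ Oren: 09:15–09:45, 13:15–16:30, 19:00–19:30.
Brynn ∩ Oren ∩ Callum: 14:45–15:00, 19:00–19:30.
Windows ≥ 30 min: 19:00–19:30.
Earliest such window starts at 19:00.

19:00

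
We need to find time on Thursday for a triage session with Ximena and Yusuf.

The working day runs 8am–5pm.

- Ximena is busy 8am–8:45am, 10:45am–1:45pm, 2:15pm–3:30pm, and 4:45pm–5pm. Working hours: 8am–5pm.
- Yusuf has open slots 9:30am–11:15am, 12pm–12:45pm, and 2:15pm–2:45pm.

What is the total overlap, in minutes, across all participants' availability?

Ximena free within 08:00–17:00: 08:45–10:45, 13:45–14:15, 15:30–16:45.
Ximena ∩ Yusuf: 09:30–10:45.
Total common minutes: 75.

75 minutes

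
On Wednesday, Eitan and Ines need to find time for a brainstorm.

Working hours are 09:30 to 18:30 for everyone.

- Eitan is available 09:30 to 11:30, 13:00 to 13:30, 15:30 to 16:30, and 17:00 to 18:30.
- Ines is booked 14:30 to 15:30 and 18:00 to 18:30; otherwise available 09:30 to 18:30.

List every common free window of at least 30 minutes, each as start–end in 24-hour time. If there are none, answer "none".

Ines free within 09:30–18:30: 09:30–14:30, 15:30–18:00.
Eitan ∩ Ines: 09:30–11:30, 13:00–13:30, 15:30–16:30, 17:00–18:00.
Windows ≥ 30 min: 09:30–11:30, 13:00–13:30, 15:30–16:30, 17:00–18:00.

09:30–11:30, 13:00–13:30, 15:30–16:30, 17:00–18:00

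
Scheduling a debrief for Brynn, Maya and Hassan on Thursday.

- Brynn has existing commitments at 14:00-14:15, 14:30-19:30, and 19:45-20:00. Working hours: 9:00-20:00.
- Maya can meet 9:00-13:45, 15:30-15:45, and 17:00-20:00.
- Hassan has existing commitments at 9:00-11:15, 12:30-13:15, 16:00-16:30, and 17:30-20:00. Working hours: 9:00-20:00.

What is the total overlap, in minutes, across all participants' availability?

Brynn free within 09:00–20:00: 09:00–14:00, 14:15–14:30, 19:30–19:45.
Hassan free within 09:00–20:00: 11:15–12:30, 13:15–16:00, 16:30–17:30.
Brynn ∩ Maya: 09:00–13:45, 19:30–19:45.
Brynn ∩ Maya ∩ Hassan: 11:15–12:30, 13:15–13:45.
Total common minutes: 75 + 30 = 105.

105 minutes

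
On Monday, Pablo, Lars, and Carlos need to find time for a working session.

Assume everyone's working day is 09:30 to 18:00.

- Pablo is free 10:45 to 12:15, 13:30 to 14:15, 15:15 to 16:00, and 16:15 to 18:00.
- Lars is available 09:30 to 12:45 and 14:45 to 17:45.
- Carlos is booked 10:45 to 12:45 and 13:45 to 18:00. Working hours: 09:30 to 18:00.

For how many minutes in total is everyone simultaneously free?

Carlos free within 09:30–18:00: 09:30–10:45, 12:45–13:45.
Pablo ∩ Lars: 10:45–12:15, 15:15–16:00, 16:15–17:45.
Pablo ∩ Lars ∩ Carlos: (none).
Total common minutes: 0.

0 minutes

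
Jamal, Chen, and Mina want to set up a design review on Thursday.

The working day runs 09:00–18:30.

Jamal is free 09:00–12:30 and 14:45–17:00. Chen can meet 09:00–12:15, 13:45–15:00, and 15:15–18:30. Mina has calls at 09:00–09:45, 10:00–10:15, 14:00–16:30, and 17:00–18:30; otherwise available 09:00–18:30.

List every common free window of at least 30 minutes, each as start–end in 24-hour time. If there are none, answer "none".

10:15–12:15, 16:30–17:00

Mina free within 09:00–18:30: 09:45–10:00, 10:15–14:00, 16:30–17:00.
Jamal ∩ Chen: 09:00–12:15, 14:45–15:00, 15:15–17:00.
Jamal ∩ Chen ∩ Mina: 09:45–10:00, 10:15–12:15, 16:30–17:00.
Windows ≥ 30 min: 10:15–12:15, 16:30–17:00.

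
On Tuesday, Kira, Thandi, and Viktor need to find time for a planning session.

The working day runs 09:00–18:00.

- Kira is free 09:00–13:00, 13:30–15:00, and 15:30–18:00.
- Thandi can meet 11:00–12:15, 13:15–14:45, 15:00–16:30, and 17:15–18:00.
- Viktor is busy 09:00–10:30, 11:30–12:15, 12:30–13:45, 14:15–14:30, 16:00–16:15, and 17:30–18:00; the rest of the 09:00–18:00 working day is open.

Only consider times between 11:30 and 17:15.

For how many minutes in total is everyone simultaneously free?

Viktor free within 09:00–18:00: 10:30–11:30, 12:15–12:30, 13:45–14:15, 14:30–16:00, 16:15–17:30.
Kira ∩ Thandi: 11:00–12:15, 13:30–14:45, 15:30–16:30, 17:15–18:00.
Kira ∩ Thandi ∩ Viktor: 11:00–11:30, 13:45–14:15, 14:30–14:45, 15:30–16:00, 16:15–16:30, 17:15–17:30.
Restricted to 11:30–17:15: 13:45–14:15, 14:30–14:45, 15:30–16:00, 16:15–16:30.
Total common minutes: 30 + 15 + 30 + 15 = 90.

90 minutes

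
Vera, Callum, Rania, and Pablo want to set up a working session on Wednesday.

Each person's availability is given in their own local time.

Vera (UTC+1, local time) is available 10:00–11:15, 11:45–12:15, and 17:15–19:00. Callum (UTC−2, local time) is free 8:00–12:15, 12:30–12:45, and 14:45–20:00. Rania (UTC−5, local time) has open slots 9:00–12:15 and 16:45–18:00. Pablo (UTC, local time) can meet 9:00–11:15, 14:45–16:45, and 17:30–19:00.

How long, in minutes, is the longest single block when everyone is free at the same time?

0 minutes

Vera → UTC: 09:00–10:15, 10:45–11:15, 16:15–18:00.
Callum → UTC: 10:00–14:15, 14:30–14:45, 16:45–22:00.
Rania → UTC: 14:00–17:15, 21:45–23:00.
Pablo → UTC: 09:00–11:15, 14:45–16:45, 17:30–19:00.
Vera ∩ Callum: 10:00–10:15, 10:45–11:15, 16:45–18:00.
Vera ∩ Callum ∩ Rania: 16:45–17:15.
Vera ∩ Callum ∩ Rania ∩ Pablo: (none).
No common window.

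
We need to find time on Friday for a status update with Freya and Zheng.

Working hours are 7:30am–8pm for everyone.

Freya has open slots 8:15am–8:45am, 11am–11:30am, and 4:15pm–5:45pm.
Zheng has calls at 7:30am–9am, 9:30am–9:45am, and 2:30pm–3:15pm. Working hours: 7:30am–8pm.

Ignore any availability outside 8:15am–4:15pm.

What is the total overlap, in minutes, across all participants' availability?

30 minutes

Zheng free within 07:30–20:00: 09:00–09:30, 09:45–14:30, 15:15–20:00.
Freya ∩ Zheng: 11:00–11:30, 16:15–17:45.
Restricted to 08:15–16:15: 11:00–11:30.
Total common minutes: 30.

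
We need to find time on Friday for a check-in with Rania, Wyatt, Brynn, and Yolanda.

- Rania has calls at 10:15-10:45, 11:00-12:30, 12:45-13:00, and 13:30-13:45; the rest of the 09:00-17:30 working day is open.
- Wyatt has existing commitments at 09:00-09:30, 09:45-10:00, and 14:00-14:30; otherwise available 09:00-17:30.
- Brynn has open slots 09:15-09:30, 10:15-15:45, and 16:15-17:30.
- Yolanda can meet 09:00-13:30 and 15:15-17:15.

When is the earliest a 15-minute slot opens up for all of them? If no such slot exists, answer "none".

10:45

Rania free within 09:00–17:30: 09:00–10:15, 10:45–11:00, 12:30–12:45, 13:00–13:30, 13:45–17:30.
Wyatt free within 09:00–17:30: 09:30–09:45, 10:00–14:00, 14:30–17:30.
Rania ∩ Wyatt: 09:30–09:45, 10:00–10:15, 10:45–11:00, 12:30–12:45, 13:00–13:30, 13:45–14:00, 14:30–17:30.
Rania ∩ Wyatt ∩ Brynn: 10:45–11:00, 12:30–12:45, 13:00–13:30, 13:45–14:00, 14:30–15:45, 16:15–17:30.
Rania ∩ Wyatt ∩ Brynn ∩ Yolanda: 10:45–11:00, 12:30–12:45, 13:00–13:30, 15:15–15:45, 16:15–17:15.
Windows ≥ 15 min: 10:45–11:00, 12:30–12:45, 13:00–13:30, 15:15–15:45, 16:15–17:15.
Earliest such window starts at 10:45.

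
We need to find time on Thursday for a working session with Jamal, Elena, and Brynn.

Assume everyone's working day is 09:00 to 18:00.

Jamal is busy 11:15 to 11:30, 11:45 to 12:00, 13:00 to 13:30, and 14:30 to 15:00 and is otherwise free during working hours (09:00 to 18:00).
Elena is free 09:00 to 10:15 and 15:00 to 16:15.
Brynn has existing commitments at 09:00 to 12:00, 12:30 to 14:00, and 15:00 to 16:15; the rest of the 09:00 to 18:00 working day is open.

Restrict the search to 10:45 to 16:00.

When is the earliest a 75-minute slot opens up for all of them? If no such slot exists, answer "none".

Jamal free within 09:00–18:00: 09:00–11:15, 11:30–11:45, 12:00–13:00, 13:30–14:30, 15:00–18:00.
Brynn free within 09:00–18:00: 12:00–12:30, 14:00–15:00, 16:15–18:00.
Jamal ∩ Elena: 09:00–10:15, 15:00–16:15.
Jamal ∩ Elena ∩ Brynn: (none).
Restricted to 10:45–16:00: (none).
Windows ≥ 75 min: (none).

none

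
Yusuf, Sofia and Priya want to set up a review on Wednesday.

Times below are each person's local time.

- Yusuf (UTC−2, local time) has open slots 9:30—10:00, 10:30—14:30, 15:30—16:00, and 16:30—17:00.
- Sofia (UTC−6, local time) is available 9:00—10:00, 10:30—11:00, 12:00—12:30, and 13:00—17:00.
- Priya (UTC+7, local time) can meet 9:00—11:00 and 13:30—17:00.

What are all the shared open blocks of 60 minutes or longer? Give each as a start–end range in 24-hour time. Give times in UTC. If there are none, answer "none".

Yusuf → UTC: 11:30–12:00, 12:30–16:30, 17:30–18:00, 18:30–19:00.
Sofia → UTC: 15:00–16:00, 16:30–17:00, 18:00–18:30, 19:00–23:00.
Priya → UTC: 02:00–04:00, 06:30–10:00.
Yusuf ∩ Sofia: 15:00–16:00.
Yusuf ∩ Sofia ∩ Priya: (none).
Windows ≥ 60 min: (none).

none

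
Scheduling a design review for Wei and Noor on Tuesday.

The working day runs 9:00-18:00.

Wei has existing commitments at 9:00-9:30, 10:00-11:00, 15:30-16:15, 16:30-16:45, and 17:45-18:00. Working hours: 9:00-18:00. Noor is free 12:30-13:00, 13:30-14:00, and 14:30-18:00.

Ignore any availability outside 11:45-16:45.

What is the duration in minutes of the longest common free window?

60 minutes

Wei free within 09:00–18:00: 09:30–10:00, 11:00–15:30, 16:15–16:30, 16:45–17:45.
Wei ∩ Noor: 12:30–13:00, 13:30–14:00, 14:30–15:30, 16:15–16:30, 16:45–17:45.
Restricted to 11:45–16:45: 12:30–13:00, 13:30–14:00, 14:30–15:30, 16:15–16:30.
Common window lengths: 30, 30, 60, 15 min; longest is 60.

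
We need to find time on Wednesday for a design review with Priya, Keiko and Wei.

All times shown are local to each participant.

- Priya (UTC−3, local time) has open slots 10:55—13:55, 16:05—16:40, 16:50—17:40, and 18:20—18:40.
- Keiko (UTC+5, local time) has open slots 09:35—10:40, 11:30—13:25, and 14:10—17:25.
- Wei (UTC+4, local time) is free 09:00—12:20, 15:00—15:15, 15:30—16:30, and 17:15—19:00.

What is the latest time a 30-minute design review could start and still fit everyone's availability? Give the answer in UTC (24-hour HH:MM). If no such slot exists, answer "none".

none

Priya → UTC: 13:55–16:55, 19:05–19:40, 19:50–20:40, 21:20–21:40.
Keiko → UTC: 04:35–05:40, 06:30–08:25, 09:10–12:25.
Wei → UTC: 05:00–08:20, 11:00–11:15, 11:30–12:30, 13:15–15:00.
Priya ∩ Keiko: (none).
Priya ∩ Keiko ∩ Wei: (none).
Windows ≥ 30 min: (none).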